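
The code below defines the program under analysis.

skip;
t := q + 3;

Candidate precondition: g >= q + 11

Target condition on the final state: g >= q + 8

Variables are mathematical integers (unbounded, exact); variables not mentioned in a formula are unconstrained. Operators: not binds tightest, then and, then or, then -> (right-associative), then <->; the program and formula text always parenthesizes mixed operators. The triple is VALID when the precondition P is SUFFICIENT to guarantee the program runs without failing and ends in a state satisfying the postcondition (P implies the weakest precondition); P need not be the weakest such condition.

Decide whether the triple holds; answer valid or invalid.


Working backward. After the program, g >= q + 8 must hold.
Before t := q + 3: g >= q + 8
Before skip: g >= q + 8
The weakest precondition is g >= q + 8.
Check whether g >= q + 11 implies it.
Every state satisfying the precondition satisfies the weakest precondition: the implication holds.
Answer: valid


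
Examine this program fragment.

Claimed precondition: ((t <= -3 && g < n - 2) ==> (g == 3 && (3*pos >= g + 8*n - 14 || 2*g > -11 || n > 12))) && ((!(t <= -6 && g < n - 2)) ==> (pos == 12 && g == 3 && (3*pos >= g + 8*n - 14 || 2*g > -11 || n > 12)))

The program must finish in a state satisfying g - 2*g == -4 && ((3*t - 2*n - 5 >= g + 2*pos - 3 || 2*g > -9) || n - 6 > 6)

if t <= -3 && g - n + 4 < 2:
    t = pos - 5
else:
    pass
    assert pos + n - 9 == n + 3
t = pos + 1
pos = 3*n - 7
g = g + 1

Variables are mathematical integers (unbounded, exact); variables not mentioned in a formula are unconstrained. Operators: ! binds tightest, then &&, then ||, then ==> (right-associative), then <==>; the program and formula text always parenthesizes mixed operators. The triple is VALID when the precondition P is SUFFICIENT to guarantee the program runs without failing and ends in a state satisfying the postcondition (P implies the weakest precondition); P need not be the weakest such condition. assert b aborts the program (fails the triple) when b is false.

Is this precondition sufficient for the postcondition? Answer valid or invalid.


Working backward. After the program, the postcondition g - 2*g == -4 && ((3*t - 2*n - 5 >= g + 2*pos - 3 || 2*g > -9) || n - 6 > 6) must hold; in canonical form it is g == 4 && (3*t >= g + 2*n + 2*pos + 2 || 2*g > -9 || n > 12).
Before g := g + 1: g == 3 && (3*t >= g + 2*n + 2*pos + 3 || 2*g > -11 || n > 12)
Before pos := 3*n - 7: g == 3 && (3*t >= g + 8*n - 11 || 2*g > -11 || n > 12)
Before t := pos + 1: g == 3 && (3*pos >= g + 8*n - 14 || 2*g > -11 || n > 12)
Then branch requires g == 3 && (3*pos >= g + 8*n - 14 || 2*g > -11 || n > 12); else branch requires pos == 12 && g == 3 && (3*pos >= g + 8*n - 14 || 2*g > -11 || n > 12).
Before the if: ((t <= -3 && g < n - 2) ==> (g == 3 && (3*pos >= g + 8*n - 14 || 2*g > -11 || n > 12))) && ((!(t <= -3 && g < n - 2)) ==> (pos == 12 && g == 3 && (3*pos >= g + 8*n - 14 || 2*g > -11 || n > 12)))
The weakest precondition is ((t <= -3 && g < n - 2) ==> (g == 3 && (3*pos >= g + 8*n - 14 || 2*g > -11 || n > 12))) && ((!(t <= -3 && g < n - 2)) ==> (pos == 12 && g == 3 && (3*pos >= g + 8*n - 14 || 2*g > -11 || n > 12))).
Check whether ((t <= -3 && g < n - 2) ==> (g == 3 && (3*pos >= g + 8*n - 14 || 2*g > -11 || n > 12))) && ((!(t <= -6 && g < n - 2)) ==> (pos == 12 && g == 3 && (3*pos >= g + 8*n - 14 || 2*g > -11 || n > 12))) implies it.
Every state satisfying the precondition satisfies the weakest precondition: the implication holds.
Answer: valid


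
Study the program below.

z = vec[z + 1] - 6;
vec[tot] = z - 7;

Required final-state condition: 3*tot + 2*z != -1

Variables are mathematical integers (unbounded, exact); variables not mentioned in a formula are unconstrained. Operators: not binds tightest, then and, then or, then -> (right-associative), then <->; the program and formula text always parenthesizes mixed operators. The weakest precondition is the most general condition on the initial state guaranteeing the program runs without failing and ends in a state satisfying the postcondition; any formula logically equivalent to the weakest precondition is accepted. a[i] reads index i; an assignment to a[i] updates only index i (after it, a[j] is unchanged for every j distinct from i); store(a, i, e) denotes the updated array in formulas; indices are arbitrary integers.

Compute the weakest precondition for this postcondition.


Working backward. After the program, 3*tot + 2*z != -1 must hold.
Before vec[tot] := z - 7: 3*tot + 2*z != -1
Before z := vec[z + 1] - 6: 2*vec[z + 1] + 3*tot != 11
Answer: WP = 2*vec[z + 1] + 3*tot != 11


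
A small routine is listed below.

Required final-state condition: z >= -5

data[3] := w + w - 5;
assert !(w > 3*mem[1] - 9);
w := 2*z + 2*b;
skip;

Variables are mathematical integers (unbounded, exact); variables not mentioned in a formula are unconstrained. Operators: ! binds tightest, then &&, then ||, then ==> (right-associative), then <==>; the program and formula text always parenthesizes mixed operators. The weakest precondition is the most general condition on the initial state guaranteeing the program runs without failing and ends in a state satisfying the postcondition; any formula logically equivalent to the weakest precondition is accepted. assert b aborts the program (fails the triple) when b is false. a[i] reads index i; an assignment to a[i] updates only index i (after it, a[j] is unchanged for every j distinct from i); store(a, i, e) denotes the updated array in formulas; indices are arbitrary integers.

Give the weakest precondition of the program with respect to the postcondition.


Working backward. After the program, z >= -5 must hold.
Before skip: z >= -5
Before w := 2*z + 2*b: z >= -5
Before assert !(w > 3*mem[1] - 9): (!(w > 3*mem[1] - 9)) && z >= -5
Before data[3] := w + w - 5: (!(w > 3*mem[1] - 9)) && z >= -5
Answer: WP = (!(w > 3*mem[1] - 9)) && z >= -5


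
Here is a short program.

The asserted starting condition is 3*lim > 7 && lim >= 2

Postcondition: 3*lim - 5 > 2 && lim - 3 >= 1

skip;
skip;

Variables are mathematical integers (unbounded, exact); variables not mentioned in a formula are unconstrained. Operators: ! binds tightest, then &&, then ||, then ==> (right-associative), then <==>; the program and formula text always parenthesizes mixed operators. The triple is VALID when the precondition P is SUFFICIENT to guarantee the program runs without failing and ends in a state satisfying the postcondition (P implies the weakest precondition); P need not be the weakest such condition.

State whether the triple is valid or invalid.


Working backward. After the program, the postcondition 3*lim - 5 > 2 && lim - 3 >= 1 must hold; in canonical form it is 3*lim > 7 && lim >= 4.
Before skip: 3*lim > 7 && lim >= 4
Before skip: 3*lim > 7 && lim >= 4
The weakest precondition is 3*lim > 7 && lim >= 4.
Check whether 3*lim > 7 && lim >= 2 implies it.
Countermodel: at the initial state lim = 3, the precondition holds but the weakest precondition fails.
Answer: invalid


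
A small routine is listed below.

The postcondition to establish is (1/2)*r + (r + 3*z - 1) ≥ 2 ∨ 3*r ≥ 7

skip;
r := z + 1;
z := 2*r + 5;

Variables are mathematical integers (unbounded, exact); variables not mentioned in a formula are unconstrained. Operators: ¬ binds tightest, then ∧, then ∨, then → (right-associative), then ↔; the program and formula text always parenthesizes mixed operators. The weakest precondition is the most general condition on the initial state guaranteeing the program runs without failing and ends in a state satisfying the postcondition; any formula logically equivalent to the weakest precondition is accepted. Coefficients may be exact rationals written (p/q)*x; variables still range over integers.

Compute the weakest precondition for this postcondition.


Working backward. After the program, the postcondition (1/2)*r + (r + 3*z - 1) ≥ 2 ∨ 3*r ≥ 7 must hold; in canonical form it is (3/2)*r + 3*z ≥ 3 ∨ 3*r ≥ 7.
Before z := 2*r + 5: (15/2)*r ≥ -12 ∨ 3*r ≥ 7
Before r := z + 1: (15/2)*z ≥ -39/2 ∨ 3*z ≥ 4
Before skip: (15/2)*z ≥ -39/2 ∨ 3*z ≥ 4
Answer: WP = (15/2)*z ≥ -39/2 ∨ 3*z ≥ 4


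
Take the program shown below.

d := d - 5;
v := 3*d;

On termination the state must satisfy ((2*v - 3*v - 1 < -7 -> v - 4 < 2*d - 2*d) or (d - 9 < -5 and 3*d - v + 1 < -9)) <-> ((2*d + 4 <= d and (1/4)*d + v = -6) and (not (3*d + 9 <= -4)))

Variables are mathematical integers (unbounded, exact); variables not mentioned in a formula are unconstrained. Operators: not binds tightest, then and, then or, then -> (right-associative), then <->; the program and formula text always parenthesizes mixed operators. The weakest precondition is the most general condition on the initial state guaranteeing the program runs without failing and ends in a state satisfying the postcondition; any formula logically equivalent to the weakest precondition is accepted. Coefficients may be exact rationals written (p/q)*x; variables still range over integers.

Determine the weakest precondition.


Working backward. After the program, the postcondition ((2*v - 3*v - 1 < -7 -> v - 4 < 2*d - 2*d) or (d - 9 < -5 and 3*d - v + 1 < -9)) <-> ((2*d + 4 <= d and (1/4)*d + v = -6) and (not (3*d + 9 <= -4))) must hold; in canonical form it is ((v > 6 -> v < 4) or (d < 4 and 3*d < v - 10)) <-> (d <= -4 and (1/4)*d + v = -6 and (not (3*d <= -13))).
Before v := 3*d: (3*d > 6 -> 3*d < 4) <-> (d <= -4 and (13/4)*d = -6 and (not (3*d <= -13)))
Before d := d - 5: (3*d > 21 -> 3*d < 19) <-> (d <= 1 and (13/4)*d = 41/4 and (not (3*d <= 2)))
Answer: WP = (3*d > 21 -> 3*d < 19) <-> (d <= 1 and (13/4)*d = 41/4 and (not (3*d <= 2)))


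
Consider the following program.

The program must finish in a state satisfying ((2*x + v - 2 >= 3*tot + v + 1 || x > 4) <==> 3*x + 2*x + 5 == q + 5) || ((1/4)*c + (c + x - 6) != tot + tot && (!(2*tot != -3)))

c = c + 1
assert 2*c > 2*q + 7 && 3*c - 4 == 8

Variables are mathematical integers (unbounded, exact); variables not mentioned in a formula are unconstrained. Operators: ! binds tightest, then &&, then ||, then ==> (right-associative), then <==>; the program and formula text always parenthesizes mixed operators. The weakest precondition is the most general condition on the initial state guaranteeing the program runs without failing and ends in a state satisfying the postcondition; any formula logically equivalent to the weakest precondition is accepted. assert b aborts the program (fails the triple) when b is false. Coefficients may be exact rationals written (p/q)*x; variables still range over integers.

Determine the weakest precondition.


Working backward. After the program, the postcondition ((2*x + v - 2 >= 3*tot + v + 1 || x > 4) <==> 3*x + 2*x + 5 == q + 5) || ((1/4)*c + (c + x - 6) != tot + tot && (!(2*tot != -3))) must hold; in canonical form it is ((2*x >= 3*tot + 3 || x > 4) <==> 5*x == q) || ((5/4)*c + x != 2*tot + 6 && (!(2*tot != -3))).
Before assert 2*c > 2*q + 7 && 3*c - 4 == 8: 2*c > 2*q + 7 && 3*c == 12 && (((2*x >= 3*tot + 3 || x > 4) <==> 5*x == q) || ((5/4)*c + x != 2*tot + 6 && (!(2*tot != -3))))
Before c := c + 1: 2*c > 2*q + 5 && 3*c == 9 && (((2*x >= 3*tot + 3 || x > 4) <==> 5*x == q) || ((5/4)*c + x != 2*tot + 19/4 && (!(2*tot != -3))))
Answer: WP = 2*c > 2*q + 5 && 3*c == 9 && (((2*x >= 3*tot + 3 || x > 4) <==> 5*x == q) || ((5/4)*c + x != 2*tot + 19/4 && (!(2*tot != -3))))


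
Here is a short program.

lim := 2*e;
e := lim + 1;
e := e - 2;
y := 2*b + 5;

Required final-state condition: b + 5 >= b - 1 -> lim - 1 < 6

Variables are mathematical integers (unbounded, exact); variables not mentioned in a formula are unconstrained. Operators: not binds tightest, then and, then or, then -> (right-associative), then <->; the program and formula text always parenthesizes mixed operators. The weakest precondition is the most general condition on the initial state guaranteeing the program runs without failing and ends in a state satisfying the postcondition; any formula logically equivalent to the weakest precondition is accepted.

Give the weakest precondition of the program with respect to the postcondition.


Working backward. After the program, the postcondition b + 5 >= b - 1 -> lim - 1 < 6 must hold; in canonical form it is lim < 7.
Before y := 2*b + 5: lim < 7
Before e := e - 2: lim < 7
Before e := lim + 1: lim < 7
Before lim := 2*e: 2*e < 7
Answer: WP = 2*e < 7


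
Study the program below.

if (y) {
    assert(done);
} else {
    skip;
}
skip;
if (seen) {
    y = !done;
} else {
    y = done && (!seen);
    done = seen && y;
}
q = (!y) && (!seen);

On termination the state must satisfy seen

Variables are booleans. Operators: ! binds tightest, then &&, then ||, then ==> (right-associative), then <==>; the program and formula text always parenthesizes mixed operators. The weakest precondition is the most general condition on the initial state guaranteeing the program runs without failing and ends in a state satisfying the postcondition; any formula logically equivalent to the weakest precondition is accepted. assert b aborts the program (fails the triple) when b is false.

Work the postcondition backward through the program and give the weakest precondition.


Working backward. After the program, seen must hold.
Before q := (!y) && (!seen): seen
Then branch requires seen; else branch requires seen.
Before the if: (!seen) ==> seen
Before skip: (!seen) ==> seen
Then branch requires done && ((!seen) ==> seen); else branch requires (!seen) ==> seen.
Before the if: (y ==> (done && ((!seen) ==> seen))) && ((!y) ==> ((!seen) ==> seen))
Answer: WP = (y ==> (done && ((!seen) ==> seen))) && ((!y) ==> ((!seen) ==> seen))


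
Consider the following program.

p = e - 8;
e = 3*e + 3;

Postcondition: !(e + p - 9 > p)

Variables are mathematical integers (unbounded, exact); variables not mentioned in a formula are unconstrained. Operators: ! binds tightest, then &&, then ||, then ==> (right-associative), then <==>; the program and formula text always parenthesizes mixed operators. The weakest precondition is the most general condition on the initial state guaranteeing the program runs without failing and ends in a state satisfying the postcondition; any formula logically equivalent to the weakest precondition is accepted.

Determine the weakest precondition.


Working backward. After the program, the postcondition !(e + p - 9 > p) must hold; in canonical form it is !(e > 9).
Before e := 3*e + 3: !(3*e > 6)
Before p := e - 8: !(3*e > 6)
Answer: WP = !(3*e > 6)


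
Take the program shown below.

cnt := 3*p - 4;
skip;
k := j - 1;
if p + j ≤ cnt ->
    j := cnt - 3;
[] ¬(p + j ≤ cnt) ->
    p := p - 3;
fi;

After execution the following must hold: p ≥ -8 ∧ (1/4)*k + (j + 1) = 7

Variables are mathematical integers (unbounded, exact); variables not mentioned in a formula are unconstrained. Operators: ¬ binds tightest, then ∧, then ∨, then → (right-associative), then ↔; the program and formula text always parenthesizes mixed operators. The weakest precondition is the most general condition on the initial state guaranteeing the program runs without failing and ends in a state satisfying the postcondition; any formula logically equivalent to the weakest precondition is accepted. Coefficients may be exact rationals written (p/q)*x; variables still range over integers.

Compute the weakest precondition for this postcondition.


Working backward. After the program, the postcondition p ≥ -8 ∧ (1/4)*k + (j + 1) = 7 must hold; in canonical form it is p ≥ -8 ∧ j + (1/4)*k = 6.
Then branch requires p ≥ -8 ∧ cnt + (1/4)*k = 9; else branch requires p ≥ -5 ∧ j + (1/4)*k = 6.
Before the if: (j + p ≤ cnt → (p ≥ -8 ∧ cnt + (1/4)*k = 9)) ∧ ((¬(j + p ≤ cnt)) → (p ≥ -5 ∧ j + (1/4)*k = 6))
Before k := j - 1: (j + p ≤ cnt → (p ≥ -8 ∧ cnt + (1/4)*j = 37/4)) ∧ ((¬(j + p ≤ cnt)) → (p ≥ -5 ∧ (5/4)*j = 25/4))
Before skip: (j + p ≤ cnt → (p ≥ -8 ∧ cnt + (1/4)*j = 37/4)) ∧ ((¬(j + p ≤ cnt)) → (p ≥ -5 ∧ (5/4)*j = 25/4))
Before cnt := 3*p - 4: (j ≤ 2*p - 4 → (p ≥ -8 ∧ (1/4)*j + 3*p = 53/4)) ∧ ((¬(j ≤ 2*p - 4)) → (p ≥ -5 ∧ (5/4)*j = 25/4))
Answer: WP = (j ≤ 2*p - 4 → (p ≥ -8 ∧ (1/4)*j + 3*p = 53/4)) ∧ ((¬(j ≤ 2*p - 4)) → (p ≥ -5 ∧ (5/4)*j = 25/4))


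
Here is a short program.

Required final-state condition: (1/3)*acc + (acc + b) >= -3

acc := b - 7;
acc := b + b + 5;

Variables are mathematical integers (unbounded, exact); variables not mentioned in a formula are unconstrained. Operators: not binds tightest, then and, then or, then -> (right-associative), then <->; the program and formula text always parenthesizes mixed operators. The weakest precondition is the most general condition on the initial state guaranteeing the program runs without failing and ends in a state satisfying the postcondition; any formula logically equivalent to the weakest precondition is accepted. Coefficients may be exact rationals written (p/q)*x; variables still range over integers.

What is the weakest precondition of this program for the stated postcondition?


Working backward. After the program, the postcondition (1/3)*acc + (acc + b) >= -3 must hold; in canonical form it is (4/3)*acc + b >= -3.
Before acc := b + b + 5: (11/3)*b >= -29/3
Before acc := b - 7: (11/3)*b >= -29/3
Answer: WP = (11/3)*b >= -29/3


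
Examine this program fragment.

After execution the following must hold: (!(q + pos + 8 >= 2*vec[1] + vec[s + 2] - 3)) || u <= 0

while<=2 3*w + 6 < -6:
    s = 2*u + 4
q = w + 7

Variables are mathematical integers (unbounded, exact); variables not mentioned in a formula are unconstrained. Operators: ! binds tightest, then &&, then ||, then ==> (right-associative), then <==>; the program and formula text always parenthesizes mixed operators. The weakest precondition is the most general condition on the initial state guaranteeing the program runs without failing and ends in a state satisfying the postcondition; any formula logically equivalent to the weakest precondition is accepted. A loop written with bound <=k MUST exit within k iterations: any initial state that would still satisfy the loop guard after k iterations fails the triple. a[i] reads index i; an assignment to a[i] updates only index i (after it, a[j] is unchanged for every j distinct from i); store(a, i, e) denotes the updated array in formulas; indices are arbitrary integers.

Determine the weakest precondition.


Working backward. After the program, the postcondition (!(q + pos + 8 >= 2*vec[1] + vec[s + 2] - 3)) || u <= 0 must hold; in canonical form it is (!(pos + q >= vec[s + 2] + 2*vec[1] - 11)) || u <= 0.
Before q := w + 7: (!(pos + w >= vec[s + 2] + 2*vec[1] - 18)) || u <= 0
Before the loop (bound <=2), unroll the exhaustion recursion (WP_0 = exit-now case; WP_j = one more guarded iteration, up to j = 2):
  WP_0: (!(3*w < -12)) && ((!(pos + w >= vec[s + 2] + 2*vec[1] - 18)) || u <= 0)
  WP_1: (3*w < -12 ==> ((!(3*w < -12)) && ((!(pos + w >= vec[2*u + 6] + 2*vec[1] - 18)) || u <= 0))) && ((!(3*w < -12)) ==> ((!(pos + w >= vec[s + 2] + 2*vec[1] - 18)) || u <= 0))
  WP_2: (3*w < -12 ==> ((3*w < -12 ==> ((!(3*w < -12)) && ((!(pos + w >= vec[2*u + 6] + 2*vec[1] - 18)) || u <= 0))) && ((!(3*w < -12)) ==> ((!(pos + w >= vec[2*u + 6] + 2*vec[1] - 18)) || u <= 0)))) && ((!(3*w < -12)) ==> ((!(pos + w >= vec[s + 2] + 2*vec[1] - 18)) || u <= 0))
So before the loop: (3*w < -12 ==> ((3*w < -12 ==> ((!(3*w < -12)) && ((!(pos + w >= vec[2*u + 6] + 2*vec[1] - 18)) || u <= 0))) && ((!(3*w < -12)) ==> ((!(pos + w >= vec[2*u + 6] + 2*vec[1] - 18)) || u <= 0)))) && ((!(3*w < -12)) ==> ((!(pos + w >= vec[s + 2] + 2*vec[1] - 18)) || u <= 0))
Answer: WP = (3*w < -12 ==> ((3*w < -12 ==> ((!(3*w < -12)) && ((!(pos + w >= vec[2*u + 6] + 2*vec[1] - 18)) || u <= 0))) && ((!(3*w < -12)) ==> ((!(pos + w >= vec[2*u + 6] + 2*vec[1] - 18)) || u <= 0)))) && ((!(3*w < -12)) ==> ((!(pos + w >= vec[s + 2] + 2*vec[1] - 18)) || u <= 0))


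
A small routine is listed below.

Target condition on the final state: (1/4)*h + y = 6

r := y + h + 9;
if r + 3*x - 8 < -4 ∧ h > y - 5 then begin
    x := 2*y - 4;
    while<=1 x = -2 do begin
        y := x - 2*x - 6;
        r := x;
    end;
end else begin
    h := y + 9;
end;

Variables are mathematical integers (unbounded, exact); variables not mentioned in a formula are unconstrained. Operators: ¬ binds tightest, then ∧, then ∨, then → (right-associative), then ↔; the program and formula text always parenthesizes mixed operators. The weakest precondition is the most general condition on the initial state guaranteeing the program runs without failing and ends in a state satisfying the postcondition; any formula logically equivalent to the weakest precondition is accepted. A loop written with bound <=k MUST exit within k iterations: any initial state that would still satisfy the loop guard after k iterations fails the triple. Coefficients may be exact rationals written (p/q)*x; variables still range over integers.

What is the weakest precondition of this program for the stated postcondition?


Working backward. After the program, (1/4)*h + y = 6 must hold.
Then branch requires (2*y = 2 → ((¬(2*y = 2)) ∧ (1/4)*h = 2*y + 8)) ∧ ((¬(2*y = 2)) → (1/4)*h + y = 6); else branch requires (5/4)*y = 15/4.
Before the if: ((r + 3*x < 4 ∧ h > y - 5) → ((2*y = 2 → ((¬(2*y = 2)) ∧ (1/4)*h = 2*y + 8)) ∧ ((¬(2*y = 2)) → (1/4)*h + y = 6))) ∧ ((¬(r + 3*x < 4 ∧ h > y - 5)) → (5/4)*y = 15/4)
Before r := y + h + 9: ((h + 3*x + y < -5 ∧ h > y - 5) → ((2*y = 2 → ((¬(2*y = 2)) ∧ (1/4)*h = 2*y + 8)) ∧ ((¬(2*y = 2)) → (1/4)*h + y = 6))) ∧ ((¬(h + 3*x + y < -5 ∧ h > y - 5)) → (5/4)*y = 15/4)
Answer: WP = ((h + 3*x + y < -5 ∧ h > y - 5) → ((2*y = 2 → ((¬(2*y = 2)) ∧ (1/4)*h = 2*y + 8)) ∧ ((¬(2*y = 2)) → (1/4)*h + y = 6))) ∧ ((¬(h + 3*x + y < -5 ∧ h > y - 5)) → (5/4)*y = 15/4)


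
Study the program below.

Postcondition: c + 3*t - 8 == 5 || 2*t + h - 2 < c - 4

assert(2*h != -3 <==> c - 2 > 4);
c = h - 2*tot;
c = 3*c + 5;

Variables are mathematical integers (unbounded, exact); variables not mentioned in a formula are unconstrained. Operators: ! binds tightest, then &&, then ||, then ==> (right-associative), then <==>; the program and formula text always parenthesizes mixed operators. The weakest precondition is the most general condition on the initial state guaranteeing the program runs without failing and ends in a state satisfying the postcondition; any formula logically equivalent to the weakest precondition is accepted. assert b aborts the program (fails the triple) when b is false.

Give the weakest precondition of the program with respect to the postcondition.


Working backward. After the program, the postcondition c + 3*t - 8 == 5 || 2*t + h - 2 < c - 4 must hold; in canonical form it is c + 3*t == 13 || h + 2*t < c - 2.
Before c := 3*c + 5: 3*c + 3*t == 8 || h + 2*t < 3*c + 3
Before c := h - 2*tot: 3*h + 3*t == 6*tot + 8 || 2*t + 6*tot < 2*h + 3
Before assert 2*h != -3 <==> c - 2 > 4: (2*h != -3 <==> c > 6) && (3*h + 3*t == 6*tot + 8 || 2*t + 6*tot < 2*h + 3)
Answer: WP = (2*h != -3 <==> c > 6) && (3*h + 3*t == 6*tot + 8 || 2*t + 6*tot < 2*h + 3)


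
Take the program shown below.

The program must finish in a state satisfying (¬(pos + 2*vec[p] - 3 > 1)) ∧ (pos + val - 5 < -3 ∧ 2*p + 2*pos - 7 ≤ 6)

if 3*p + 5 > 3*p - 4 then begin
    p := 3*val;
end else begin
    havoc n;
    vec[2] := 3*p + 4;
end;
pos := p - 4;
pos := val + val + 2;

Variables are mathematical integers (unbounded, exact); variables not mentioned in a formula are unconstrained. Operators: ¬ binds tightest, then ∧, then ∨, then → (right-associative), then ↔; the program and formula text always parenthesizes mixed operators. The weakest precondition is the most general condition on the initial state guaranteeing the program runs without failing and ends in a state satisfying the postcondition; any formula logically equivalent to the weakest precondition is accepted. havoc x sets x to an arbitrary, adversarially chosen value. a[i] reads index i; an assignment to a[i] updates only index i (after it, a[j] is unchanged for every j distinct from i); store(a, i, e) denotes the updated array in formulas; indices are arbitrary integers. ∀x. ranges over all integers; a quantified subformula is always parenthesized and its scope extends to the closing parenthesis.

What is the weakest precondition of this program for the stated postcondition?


Working backward. After the program, the postcondition (¬(pos + 2*vec[p] - 3 > 1)) ∧ (pos + val - 5 < -3 ∧ 2*p + 2*pos - 7 ≤ 6) must hold; in canonical form it is (¬(2*vec[p] + pos > 4)) ∧ pos + val < 2 ∧ 2*p + 2*pos ≤ 13.
Before pos := val + val + 2: (¬(2*vec[p] + 2*val > 2)) ∧ 3*val < 0 ∧ 2*p + 4*val ≤ 9
Before pos := p - 4: (¬(2*vec[p] + 2*val > 2)) ∧ 3*val < 0 ∧ 2*p + 4*val ≤ 9
Then branch requires (¬(2*vec[3*val] + 2*val > 2)) ∧ 3*val < 0 ∧ 10*val ≤ 9; else branch requires (¬(2*store(vec, 2, 3*p + 4)[p] + 2*val > 2)) ∧ 3*val < 0 ∧ 2*p + 4*val ≤ 9.
Before the if: (¬(2*vec[3*val] + 2*val > 2)) ∧ 3*val < 0 ∧ 10*val ≤ 9
Answer: WP = (¬(2*vec[3*val] + 2*val > 2)) ∧ 3*val < 0 ∧ 10*val ≤ 9


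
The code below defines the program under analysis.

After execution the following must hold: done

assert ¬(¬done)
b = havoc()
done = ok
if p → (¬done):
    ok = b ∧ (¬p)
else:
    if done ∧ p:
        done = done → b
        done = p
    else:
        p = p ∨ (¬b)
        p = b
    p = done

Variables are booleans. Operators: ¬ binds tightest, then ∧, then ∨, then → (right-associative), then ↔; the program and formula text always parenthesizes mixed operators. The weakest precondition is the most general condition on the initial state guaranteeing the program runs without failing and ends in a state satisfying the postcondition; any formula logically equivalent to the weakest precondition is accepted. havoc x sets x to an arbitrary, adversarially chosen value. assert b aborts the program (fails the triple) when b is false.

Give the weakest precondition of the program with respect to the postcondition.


Working backward. After the program, done must hold.
Then branch requires done; else branch requires ((done ∧ p) → p) ∧ ((¬(done ∧ p)) → done).
Before the if: ((p → (¬done)) → done) ∧ ((¬(p → (¬done))) → (((done ∧ p) → p) ∧ ((¬(done ∧ p)) → done)))
Before done := ok: ((p → (¬ok)) → ok) ∧ ((¬(p → (¬ok))) → (((ok ∧ p) → p) ∧ ((¬(ok ∧ p)) → ok)))
Before havoc b: ((p → (¬ok)) → ok) ∧ ((¬(p → (¬ok))) → (((ok ∧ p) → p) ∧ ((¬(ok ∧ p)) → ok)))
Before assert ¬(¬done): done ∧ ((p → (¬ok)) → ok) ∧ ((¬(p → (¬ok))) → (((ok ∧ p) → p) ∧ ((¬(ok ∧ p)) → ok)))
Answer: WP = done ∧ ((p → (¬ok)) → ok) ∧ ((¬(p → (¬ok))) → (((ok ∧ p) → p) ∧ ((¬(ok ∧ p)) → ok)))


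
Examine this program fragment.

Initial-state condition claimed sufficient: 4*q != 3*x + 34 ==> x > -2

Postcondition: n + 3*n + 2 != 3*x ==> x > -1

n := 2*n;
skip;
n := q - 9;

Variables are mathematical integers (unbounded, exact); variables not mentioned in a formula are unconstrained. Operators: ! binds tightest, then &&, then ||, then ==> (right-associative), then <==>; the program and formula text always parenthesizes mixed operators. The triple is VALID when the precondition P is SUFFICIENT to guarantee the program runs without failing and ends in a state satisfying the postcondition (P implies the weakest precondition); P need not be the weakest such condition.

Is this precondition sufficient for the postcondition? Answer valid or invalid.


Working backward. After the program, the postcondition n + 3*n + 2 != 3*x ==> x > -1 must hold; in canonical form it is 4*n != 3*x - 2 ==> x > -1.
Before n := q - 9: 4*q != 3*x + 34 ==> x > -1
Before skip: 4*q != 3*x + 34 ==> x > -1
Before n := 2*n: 4*q != 3*x + 34 ==> x > -1
The weakest precondition is 4*q != 3*x + 34 ==> x > -1.
Check whether 4*q != 3*x + 34 ==> x > -2 implies it.
Countermodel: at the initial state q = 0, x = -1, the precondition holds but the weakest precondition fails.
Answer: invalid


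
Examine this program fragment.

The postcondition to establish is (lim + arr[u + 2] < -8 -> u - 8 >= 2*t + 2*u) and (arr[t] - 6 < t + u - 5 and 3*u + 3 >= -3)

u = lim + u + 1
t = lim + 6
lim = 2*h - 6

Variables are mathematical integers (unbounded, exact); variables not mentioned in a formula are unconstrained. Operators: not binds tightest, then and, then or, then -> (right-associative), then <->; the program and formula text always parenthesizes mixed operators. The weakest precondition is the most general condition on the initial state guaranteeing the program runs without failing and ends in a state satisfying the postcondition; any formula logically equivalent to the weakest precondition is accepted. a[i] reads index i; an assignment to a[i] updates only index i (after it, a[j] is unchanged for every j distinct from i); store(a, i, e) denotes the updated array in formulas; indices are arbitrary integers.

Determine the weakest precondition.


Working backward. After the program, the postcondition (lim + arr[u + 2] < -8 -> u - 8 >= 2*t + 2*u) and (arr[t] - 6 < t + u - 5 and 3*u + 3 >= -3) must hold; in canonical form it is (arr[u + 2] + lim < -8 -> 2*t + u <= -8) and arr[t] < t + u + 1 and 3*u >= -6.
Before lim := 2*h - 6: (arr[u + 2] + 2*h < -2 -> 2*t + u <= -8) and arr[t] < t + u + 1 and 3*u >= -6
Before t := lim + 6: (arr[u + 2] + 2*h < -2 -> 2*lim + u <= -20) and arr[lim + 6] < lim + u + 7 and 3*u >= -6
Before u := lim + u + 1: (arr[lim + u + 3] + 2*h < -2 -> 3*lim + u <= -21) and arr[lim + 6] < 2*lim + u + 8 and 3*lim + 3*u >= -9
Answer: WP = (arr[lim + u + 3] + 2*h < -2 -> 3*lim + u <= -21) and arr[lim + 6] < 2*lim + u + 8 and 3*lim + 3*u >= -9


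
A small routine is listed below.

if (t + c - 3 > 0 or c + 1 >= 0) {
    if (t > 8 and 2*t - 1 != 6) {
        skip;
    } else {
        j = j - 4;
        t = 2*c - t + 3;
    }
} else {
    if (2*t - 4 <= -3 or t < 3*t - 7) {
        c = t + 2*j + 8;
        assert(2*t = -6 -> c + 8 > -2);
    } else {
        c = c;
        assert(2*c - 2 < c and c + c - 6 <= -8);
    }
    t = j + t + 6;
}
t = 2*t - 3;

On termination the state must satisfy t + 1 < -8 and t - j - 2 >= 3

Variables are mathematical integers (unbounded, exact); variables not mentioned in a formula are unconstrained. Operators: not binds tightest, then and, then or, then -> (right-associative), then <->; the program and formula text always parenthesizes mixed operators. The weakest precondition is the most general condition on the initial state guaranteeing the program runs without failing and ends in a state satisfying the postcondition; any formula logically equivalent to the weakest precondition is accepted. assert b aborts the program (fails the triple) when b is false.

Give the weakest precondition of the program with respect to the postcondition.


Working backward. After the program, the postcondition t + 1 < -8 and t - j - 2 >= 3 must hold; in canonical form it is t < -9 and t >= j + 5.
Before t := 2*t - 3: 2*t < -6 and 2*t >= j + 8
Then branch requires ((t > 8 and 2*t != 7) -> (2*t < -6 and 2*t >= j + 8)) and ((not (t > 8 and 2*t != 7)) -> (4*c < 2*t - 12 and 4*c >= j + 2*t - 2)); else branch requires ((2*t <= 1 or 2*t > 7) -> ((2*t = -6 -> 2*j + t > -18) and 2*j + 2*t < -18 and j + 2*t >= -4)) and ((not (2*t <= 1 or 2*t > 7)) -> (c < 2 and 2*c <= -2 and 2*j + 2*t < -18 and j + 2*t >= -4)).
Before the if: ((c + t > 3 or c >= -1) -> (((t > 8 and 2*t != 7) -> (2*t < -6 and 2*t >= j + 8)) and ((not (t > 8 and 2*t != 7)) -> (4*c < 2*t - 12 and 4*c >= j + 2*t - 2)))) and ((not (c + t > 3 or c >= -1)) -> (((2*t <= 1 or 2*t > 7) -> ((2*t = -6 -> 2*j + t > -18) and 2*j + 2*t < -18 and j + 2*t >= -4)) and ((not (2*t <= 1 or 2*t > 7)) -> (c < 2 and 2*c <= -2 and 2*j + 2*t < -18 and j + 2*t >= -4))))
Answer: WP = ((c + t > 3 or c >= -1) -> (((t > 8 and 2*t != 7) -> (2*t < -6 and 2*t >= j + 8)) and ((not (t > 8 and 2*t != 7)) -> (4*c < 2*t - 12 and 4*c >= j + 2*t - 2)))) and ((not (c + t > 3 or c >= -1)) -> (((2*t <= 1 or 2*t > 7) -> ((2*t = -6 -> 2*j + t > -18) and 2*j + 2*t < -18 and j + 2*t >= -4)) and ((not (2*t <= 1 or 2*t > 7)) -> (c < 2 and 2*c <= -2 and 2*j + 2*t < -18 and j + 2*t >= -4))))


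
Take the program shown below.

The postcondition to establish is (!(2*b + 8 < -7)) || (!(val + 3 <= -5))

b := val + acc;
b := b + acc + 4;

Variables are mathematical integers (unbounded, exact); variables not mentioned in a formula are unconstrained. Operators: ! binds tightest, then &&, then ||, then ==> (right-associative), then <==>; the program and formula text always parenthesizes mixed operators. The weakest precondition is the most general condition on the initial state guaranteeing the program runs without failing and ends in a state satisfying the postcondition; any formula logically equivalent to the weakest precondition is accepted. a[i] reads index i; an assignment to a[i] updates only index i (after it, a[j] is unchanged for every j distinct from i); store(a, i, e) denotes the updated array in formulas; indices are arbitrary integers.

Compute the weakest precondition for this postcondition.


Working backward. After the program, the postcondition (!(2*b + 8 < -7)) || (!(val + 3 <= -5)) must hold; in canonical form it is (!(2*b < -15)) || (!(val <= -8)).
Before b := b + acc + 4: (!(2*acc + 2*b < -23)) || (!(val <= -8))
Before b := val + acc: (!(4*acc + 2*val < -23)) || (!(val <= -8))
Answer: WP = (!(4*acc + 2*val < -23)) || (!(val <= -8))


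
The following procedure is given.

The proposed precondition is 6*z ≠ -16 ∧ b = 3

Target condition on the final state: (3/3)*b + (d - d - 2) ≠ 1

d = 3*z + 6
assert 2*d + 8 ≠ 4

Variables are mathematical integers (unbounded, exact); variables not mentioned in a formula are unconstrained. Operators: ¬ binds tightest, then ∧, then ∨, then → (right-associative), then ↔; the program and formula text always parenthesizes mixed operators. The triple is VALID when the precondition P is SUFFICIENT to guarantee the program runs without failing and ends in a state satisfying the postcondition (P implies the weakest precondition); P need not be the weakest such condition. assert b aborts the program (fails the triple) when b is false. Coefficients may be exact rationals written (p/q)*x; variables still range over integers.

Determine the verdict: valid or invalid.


Working backward. After the program, the postcondition (3/3)*b + (d - d - 2) ≠ 1 must hold; in canonical form it is b ≠ 3.
Before assert 2*d + 8 ≠ 4: 2*d ≠ -4 ∧ b ≠ 3
Before d := 3*z + 6: 6*z ≠ -16 ∧ b ≠ 3
The weakest precondition is 6*z ≠ -16 ∧ b ≠ 3.
Check whether 6*z ≠ -16 ∧ b = 3 implies it.
Countermodel: at the initial state b = 3, z = 0, the precondition holds but the weakest precondition fails.
Answer: invalid


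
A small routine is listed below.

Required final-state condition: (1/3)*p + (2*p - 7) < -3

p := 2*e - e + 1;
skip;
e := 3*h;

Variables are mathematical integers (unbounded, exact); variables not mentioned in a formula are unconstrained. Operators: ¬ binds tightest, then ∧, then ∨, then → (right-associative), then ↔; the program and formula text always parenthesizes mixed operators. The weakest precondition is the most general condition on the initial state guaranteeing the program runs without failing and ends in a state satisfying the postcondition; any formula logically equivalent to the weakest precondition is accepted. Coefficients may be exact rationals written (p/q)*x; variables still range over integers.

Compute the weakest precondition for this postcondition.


Working backward. After the program, the postcondition (1/3)*p + (2*p - 7) < -3 must hold; in canonical form it is (7/3)*p < 4.
Before e := 3*h: (7/3)*p < 4
Before skip: (7/3)*p < 4
Before p := 2*e - e + 1: (7/3)*e < 5/3
Answer: WP = (7/3)*e < 5/3


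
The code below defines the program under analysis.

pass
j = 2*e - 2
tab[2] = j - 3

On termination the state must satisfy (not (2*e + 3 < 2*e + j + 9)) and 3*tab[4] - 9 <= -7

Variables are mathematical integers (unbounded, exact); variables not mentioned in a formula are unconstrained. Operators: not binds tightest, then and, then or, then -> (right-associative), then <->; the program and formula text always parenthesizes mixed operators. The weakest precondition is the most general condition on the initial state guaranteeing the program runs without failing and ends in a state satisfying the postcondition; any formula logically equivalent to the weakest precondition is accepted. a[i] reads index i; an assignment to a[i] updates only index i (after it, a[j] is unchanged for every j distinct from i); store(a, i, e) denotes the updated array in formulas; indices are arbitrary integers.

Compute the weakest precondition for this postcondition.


Working backward. After the program, the postcondition (not (2*e + 3 < 2*e + j + 9)) and 3*tab[4] - 9 <= -7 must hold; in canonical form it is (not (j > -6)) and 3*tab[4] <= 2.
Before tab[2] := j - 3: (not (j > -6)) and 3*tab[4] <= 2
Before j := 2*e - 2: (not (2*e > -4)) and 3*tab[4] <= 2
Before skip: (not (2*e > -4)) and 3*tab[4] <= 2
Answer: WP = (not (2*e > -4)) and 3*tab[4] <= 2


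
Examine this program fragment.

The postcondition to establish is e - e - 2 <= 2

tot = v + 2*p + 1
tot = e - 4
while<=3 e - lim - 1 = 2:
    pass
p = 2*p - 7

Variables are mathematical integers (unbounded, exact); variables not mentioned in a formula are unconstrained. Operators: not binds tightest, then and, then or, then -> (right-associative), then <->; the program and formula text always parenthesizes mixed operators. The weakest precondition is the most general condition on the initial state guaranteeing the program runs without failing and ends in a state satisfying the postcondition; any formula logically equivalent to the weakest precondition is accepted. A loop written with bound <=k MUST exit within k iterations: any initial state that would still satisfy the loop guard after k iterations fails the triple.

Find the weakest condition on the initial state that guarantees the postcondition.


Working backward. After the program, the postcondition e - e - 2 <= 2 must hold; in canonical form it is true.
Before p := 2*p - 7: true
Before the loop (bound <=3), unroll the exhaustion recursion (WP_0 = exit-now case; WP_j = one more guarded iteration, up to j = 3):
  WP_0: not (e = lim + 3)
  WP_1: e = lim + 3 -> (not (e = lim + 3))
  WP_2: e = lim + 3 -> (e = lim + 3 -> (not (e = lim + 3)))
  WP_3: e = lim + 3 -> (e = lim + 3 -> (e = lim + 3 -> (not (e = lim + 3))))
So before the loop: e = lim + 3 -> (e = lim + 3 -> (e = lim + 3 -> (not (e = lim + 3))))
Before tot := e - 4: e = lim + 3 -> (e = lim + 3 -> (e = lim + 3 -> (not (e = lim + 3))))
Before tot := v + 2*p + 1: e = lim + 3 -> (e = lim + 3 -> (e = lim + 3 -> (not (e = lim + 3))))
Answer: WP = e = lim + 3 -> (e = lim + 3 -> (e = lim + 3 -> (not (e = lim + 3))))


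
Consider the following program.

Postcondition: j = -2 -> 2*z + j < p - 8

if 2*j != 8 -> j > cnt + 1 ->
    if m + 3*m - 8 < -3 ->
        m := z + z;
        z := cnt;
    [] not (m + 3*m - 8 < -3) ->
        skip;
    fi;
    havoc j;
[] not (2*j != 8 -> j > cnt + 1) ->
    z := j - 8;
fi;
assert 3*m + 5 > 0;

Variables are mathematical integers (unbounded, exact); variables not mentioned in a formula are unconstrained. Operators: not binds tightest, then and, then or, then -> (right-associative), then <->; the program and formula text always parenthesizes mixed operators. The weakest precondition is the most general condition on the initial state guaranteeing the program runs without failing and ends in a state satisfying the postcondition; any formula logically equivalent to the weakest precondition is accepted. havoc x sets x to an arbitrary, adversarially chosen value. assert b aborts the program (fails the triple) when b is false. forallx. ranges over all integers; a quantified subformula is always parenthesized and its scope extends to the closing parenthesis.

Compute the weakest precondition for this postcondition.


Working backward. After the program, the postcondition j = -2 -> 2*z + j < p - 8 must hold; in canonical form it is j = -2 -> j + 2*z < p - 8.
Before assert 3*m + 5 > 0: 3*m > -5 and (j = -2 -> j + 2*z < p - 8)
Then branch requires (4*m < 5 -> (forall j_1. (6*z > -5 and (j_1 = -2 -> 2*cnt + j_1 < p - 8)))) and ((not (4*m < 5)) -> (forall j_1. (3*m > -5 and (j_1 = -2 -> j_1 + 2*z < p - 8)))); else branch requires 3*m > -5 and (j = -2 -> 3*j < p + 8).
Before the if: ((2*j != 8 -> j > cnt + 1) -> ((4*m < 5 -> (forall j_1. (6*z > -5 and (j_1 = -2 -> 2*cnt + j_1 < p - 8)))) and ((not (4*m < 5)) -> (forall j_1. (3*m > -5 and (j_1 = -2 -> j_1 + 2*z < p - 8)))))) and ((not (2*j != 8 -> j > cnt + 1)) -> (3*m > -5 and (j = -2 -> 3*j < p + 8)))
Answer: WP = ((2*j != 8 -> j > cnt + 1) -> ((4*m < 5 -> (forall j_1. (6*z > -5 and (j_1 = -2 -> 2*cnt + j_1 < p - 8)))) and ((not (4*m < 5)) -> (forall j_1. (3*m > -5 and (j_1 = -2 -> j_1 + 2*z < p - 8)))))) and ((not (2*j != 8 -> j > cnt + 1)) -> (3*m > -5 and (j = -2 -> 3*j < p + 8)))
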